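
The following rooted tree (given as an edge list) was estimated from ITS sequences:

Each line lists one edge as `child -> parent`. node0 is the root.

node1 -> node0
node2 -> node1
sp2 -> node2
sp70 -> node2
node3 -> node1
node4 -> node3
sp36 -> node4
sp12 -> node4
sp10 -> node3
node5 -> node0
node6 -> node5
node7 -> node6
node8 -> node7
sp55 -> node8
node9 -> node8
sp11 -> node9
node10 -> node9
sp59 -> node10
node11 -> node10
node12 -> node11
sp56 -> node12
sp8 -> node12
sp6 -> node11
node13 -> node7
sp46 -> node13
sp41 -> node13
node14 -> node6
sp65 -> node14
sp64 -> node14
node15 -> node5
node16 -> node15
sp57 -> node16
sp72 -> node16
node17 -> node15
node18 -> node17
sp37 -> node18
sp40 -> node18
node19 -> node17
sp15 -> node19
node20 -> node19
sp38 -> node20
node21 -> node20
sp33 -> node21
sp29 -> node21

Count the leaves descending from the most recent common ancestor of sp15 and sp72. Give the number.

8

The MRCA of sp15 and sp72 is the node subtending ((sp57,sp72),((sp37,sp40),(sp15,(sp38,(sp33,sp29))))).
That clade contains 8 terminal taxa: sp15, sp29, sp33, sp37, sp38, sp40, sp57, sp72.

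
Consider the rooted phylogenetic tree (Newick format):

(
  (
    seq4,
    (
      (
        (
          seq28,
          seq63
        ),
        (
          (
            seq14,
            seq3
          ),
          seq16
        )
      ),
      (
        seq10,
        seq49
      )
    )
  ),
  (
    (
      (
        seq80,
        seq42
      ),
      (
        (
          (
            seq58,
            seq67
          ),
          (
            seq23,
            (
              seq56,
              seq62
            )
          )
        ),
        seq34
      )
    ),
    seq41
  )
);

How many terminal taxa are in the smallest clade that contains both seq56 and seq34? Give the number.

The MRCA of seq56 and seq34 is the node subtending (((seq58,seq67),(seq23,(seq56,seq62))),seq34).
That clade contains 6 terminal taxa: seq23, seq34, seq56, seq58, seq62, seq67.

6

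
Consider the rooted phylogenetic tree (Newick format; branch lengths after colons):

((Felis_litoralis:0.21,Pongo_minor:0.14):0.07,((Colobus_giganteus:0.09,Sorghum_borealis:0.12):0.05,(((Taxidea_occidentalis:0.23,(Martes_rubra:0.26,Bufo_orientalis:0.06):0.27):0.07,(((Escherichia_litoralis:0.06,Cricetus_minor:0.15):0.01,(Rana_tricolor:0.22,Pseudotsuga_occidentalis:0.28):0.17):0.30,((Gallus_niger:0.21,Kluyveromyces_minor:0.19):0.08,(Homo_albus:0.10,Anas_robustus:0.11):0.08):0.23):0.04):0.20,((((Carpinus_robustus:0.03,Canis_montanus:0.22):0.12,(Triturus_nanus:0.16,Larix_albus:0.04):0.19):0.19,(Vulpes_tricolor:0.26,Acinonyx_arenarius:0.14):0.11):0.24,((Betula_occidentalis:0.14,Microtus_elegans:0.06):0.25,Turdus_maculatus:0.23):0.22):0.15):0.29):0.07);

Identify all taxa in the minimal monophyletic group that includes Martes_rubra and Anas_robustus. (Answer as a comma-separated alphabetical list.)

Anas_robustus, Bufo_orientalis, Cricetus_minor, Escherichia_litoralis, Gallus_niger, Homo_albus, Kluyveromyces_minor, Martes_rubra, Pseudotsuga_occidentalis, Rana_tricolor, Taxidea_occidentalis

Tracing Martes_rubra: it sits inside (Martes_rubra,Bufo_orientalis).
Tracing Anas_robustus: it sits inside (Homo_albus,Anas_robustus).
The smallest clade enclosing both is ((Taxidea_occidentalis,(Martes_rubra,Bufo_orientalis)),(((Escherichia_litoralis,Cricetus_minor),(Rana_tricolor,Pseudotsuga_occidentalis)),((Gallus_niger,Kluyveromyces_minor),(Homo_albus,Anas_robustus)))); the answer is its 11 terminal taxa in alphabetical order.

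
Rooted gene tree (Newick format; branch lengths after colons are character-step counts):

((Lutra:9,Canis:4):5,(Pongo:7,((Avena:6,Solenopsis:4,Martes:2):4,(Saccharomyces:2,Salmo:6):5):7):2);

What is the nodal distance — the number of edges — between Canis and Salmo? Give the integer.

The MRCA of Canis and Salmo is the root of the tree.
From Canis up to that node: 2 branches. From Salmo up to the same node: 4 branches. Total: 2 + 4 = 6.

6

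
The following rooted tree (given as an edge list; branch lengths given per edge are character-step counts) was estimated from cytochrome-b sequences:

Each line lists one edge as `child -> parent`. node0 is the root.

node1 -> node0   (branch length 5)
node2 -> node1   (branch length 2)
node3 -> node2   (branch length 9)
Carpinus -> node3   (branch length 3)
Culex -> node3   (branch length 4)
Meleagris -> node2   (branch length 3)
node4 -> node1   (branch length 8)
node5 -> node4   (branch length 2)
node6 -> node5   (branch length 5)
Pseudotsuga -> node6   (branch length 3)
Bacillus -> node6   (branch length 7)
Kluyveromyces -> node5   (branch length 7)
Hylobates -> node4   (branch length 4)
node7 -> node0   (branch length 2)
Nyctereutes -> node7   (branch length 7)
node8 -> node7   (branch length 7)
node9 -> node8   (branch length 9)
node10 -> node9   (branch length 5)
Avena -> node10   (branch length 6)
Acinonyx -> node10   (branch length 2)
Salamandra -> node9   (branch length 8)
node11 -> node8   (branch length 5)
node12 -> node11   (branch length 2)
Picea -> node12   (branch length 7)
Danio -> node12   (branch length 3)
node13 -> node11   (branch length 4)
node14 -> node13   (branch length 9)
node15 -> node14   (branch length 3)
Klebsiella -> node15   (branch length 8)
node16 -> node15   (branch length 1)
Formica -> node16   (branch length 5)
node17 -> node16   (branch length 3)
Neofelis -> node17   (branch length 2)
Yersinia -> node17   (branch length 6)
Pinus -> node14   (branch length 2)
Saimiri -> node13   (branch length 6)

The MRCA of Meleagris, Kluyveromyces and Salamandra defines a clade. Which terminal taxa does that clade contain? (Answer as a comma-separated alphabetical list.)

Acinonyx, Avena, Bacillus, Carpinus, Culex, Danio, Formica, Hylobates, Klebsiella, Kluyveromyces, Meleagris, Neofelis, Nyctereutes, Picea, Pinus, Pseudotsuga, Saimiri, Salamandra, Yersinia

Tracing Meleagris: it sits inside ((Carpinus,Culex),Meleagris).
Tracing Kluyveromyces: it sits inside ((Pseudotsuga,Bacillus),Kluyveromyces).
Tracing Salamandra: it sits inside ((Avena,Acinonyx),Salamandra).
The smallest clade enclosing all 3 is the whole tree (their MRCA is the root), so the answer is all 19 tips in alphabetical order.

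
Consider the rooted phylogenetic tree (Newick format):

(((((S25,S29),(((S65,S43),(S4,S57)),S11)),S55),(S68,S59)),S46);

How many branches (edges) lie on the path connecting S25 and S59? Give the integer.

The MRCA of S25 and S59 is the node subtending ((((S25,S29),(((S65,S43),(S4,S57)),S11)),S55),(S68,S59)).
From S25 up to that node: 4 branches. From S59 up to the same node: 2 branches. Total: 4 + 2 = 6.

6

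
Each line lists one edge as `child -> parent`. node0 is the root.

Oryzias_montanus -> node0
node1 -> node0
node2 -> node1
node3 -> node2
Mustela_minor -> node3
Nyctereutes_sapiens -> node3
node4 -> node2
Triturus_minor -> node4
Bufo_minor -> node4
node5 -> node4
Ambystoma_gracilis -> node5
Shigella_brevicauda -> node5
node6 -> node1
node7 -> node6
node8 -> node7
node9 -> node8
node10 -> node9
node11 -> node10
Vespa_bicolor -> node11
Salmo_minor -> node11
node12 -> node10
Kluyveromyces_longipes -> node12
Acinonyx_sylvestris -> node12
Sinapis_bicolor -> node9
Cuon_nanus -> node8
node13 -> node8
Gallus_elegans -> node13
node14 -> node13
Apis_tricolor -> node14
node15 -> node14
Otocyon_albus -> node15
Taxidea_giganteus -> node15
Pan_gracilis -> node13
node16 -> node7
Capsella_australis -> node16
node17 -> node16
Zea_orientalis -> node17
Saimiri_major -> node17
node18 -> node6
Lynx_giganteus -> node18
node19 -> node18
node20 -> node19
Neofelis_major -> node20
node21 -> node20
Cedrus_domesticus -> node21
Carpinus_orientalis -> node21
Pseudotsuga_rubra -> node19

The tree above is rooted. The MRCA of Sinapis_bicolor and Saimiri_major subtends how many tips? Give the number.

The MRCA of Sinapis_bicolor and Saimiri_major is the node subtending (((((Vespa_bicolor,Salmo_minor),(Kluyveromyces_longipes,Acinonyx_sylvestris)),Sinapis_bicolor),Cuon_nanus,(Gallus_elegans,(Apis_tricolor,(Otocyon_albus,Taxidea_giganteus)),Pan_gracilis)),(Capsella_australis,(Zea_orientalis,Saimiri_major))).
That clade contains 14 terminal taxa: Acinonyx_sylvestris, Apis_tricolor, Capsella_australis, Cuon_nanus, Gallus_elegans, Kluyveromyces_longipes, Otocyon_albus, Pan_gracilis, Saimiri_major, Salmo_minor, Sinapis_bicolor, Taxidea_giganteus, Vespa_bicolor, Zea_orientalis.

14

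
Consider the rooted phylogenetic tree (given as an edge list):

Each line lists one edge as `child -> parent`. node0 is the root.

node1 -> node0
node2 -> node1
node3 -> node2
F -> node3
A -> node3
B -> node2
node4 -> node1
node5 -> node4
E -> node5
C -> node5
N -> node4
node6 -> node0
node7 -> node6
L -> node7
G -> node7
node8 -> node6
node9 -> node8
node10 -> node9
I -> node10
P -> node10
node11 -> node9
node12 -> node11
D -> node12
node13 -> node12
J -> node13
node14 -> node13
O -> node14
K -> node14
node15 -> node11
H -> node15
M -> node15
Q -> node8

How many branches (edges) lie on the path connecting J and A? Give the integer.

11

The MRCA of J and A is the root of the tree.
From J up to that node: 7 branches. From A up to the same node: 4 branches. Total: 7 + 4 = 11.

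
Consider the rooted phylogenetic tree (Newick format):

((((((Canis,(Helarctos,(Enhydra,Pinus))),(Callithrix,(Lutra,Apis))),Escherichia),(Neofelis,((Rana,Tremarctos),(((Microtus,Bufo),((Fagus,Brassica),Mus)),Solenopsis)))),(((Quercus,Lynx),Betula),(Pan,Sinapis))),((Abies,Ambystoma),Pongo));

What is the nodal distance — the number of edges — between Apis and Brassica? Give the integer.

The MRCA of Apis and Brassica is the node subtending ((((Canis,(Helarctos,(Enhydra,Pinus))),(Callithrix,(Lutra,Apis))),Escherichia),(Neofelis,((Rana,Tremarctos),(((Microtus,Bufo),((Fagus,Brassica),Mus)),Solenopsis)))).
From Apis up to that node: 5 branches. From Brassica up to the same node: 7 branches. Total: 5 + 7 = 12.

12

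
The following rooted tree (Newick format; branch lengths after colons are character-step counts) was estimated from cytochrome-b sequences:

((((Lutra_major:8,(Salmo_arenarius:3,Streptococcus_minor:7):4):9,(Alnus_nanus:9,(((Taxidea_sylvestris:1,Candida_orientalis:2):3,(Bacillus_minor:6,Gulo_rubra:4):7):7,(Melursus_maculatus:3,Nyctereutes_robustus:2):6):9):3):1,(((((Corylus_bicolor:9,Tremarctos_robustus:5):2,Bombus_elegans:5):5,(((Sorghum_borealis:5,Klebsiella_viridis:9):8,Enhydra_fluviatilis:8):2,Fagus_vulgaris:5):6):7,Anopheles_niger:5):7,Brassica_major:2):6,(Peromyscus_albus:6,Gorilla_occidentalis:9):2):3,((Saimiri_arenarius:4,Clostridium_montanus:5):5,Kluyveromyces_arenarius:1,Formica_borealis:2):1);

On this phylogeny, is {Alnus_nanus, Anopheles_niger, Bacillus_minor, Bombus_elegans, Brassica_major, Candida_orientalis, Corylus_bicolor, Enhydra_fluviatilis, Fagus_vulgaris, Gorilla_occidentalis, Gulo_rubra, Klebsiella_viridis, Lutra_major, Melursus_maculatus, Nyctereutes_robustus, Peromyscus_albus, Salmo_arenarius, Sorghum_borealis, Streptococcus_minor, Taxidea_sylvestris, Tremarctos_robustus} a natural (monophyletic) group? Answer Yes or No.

The most recent common ancestor of these taxa subtends (((Lutra_major,(Salmo_arenarius,Streptococcus_minor)),(Alnus_nanus,(((Taxidea_sylvestris,Candida_orientalis),(Bacillus_minor,Gulo_rubra)),(Melursus_maculatus,Nyctereutes_robustus)))),(((((Corylus_bicolor,Tremarctos_robustus),Bombus_elegans),(((Sorghum_borealis,Klebsiella_viridis),Enhydra_fluviatilis),Fagus_vulgaris)),Anopheles_niger),Brassica_major),(Peromyscus_albus,Gorilla_occidentalis)).
That clade has exactly 21 tips — every listed taxon and nothing else — so the group is monophyletic.

Yes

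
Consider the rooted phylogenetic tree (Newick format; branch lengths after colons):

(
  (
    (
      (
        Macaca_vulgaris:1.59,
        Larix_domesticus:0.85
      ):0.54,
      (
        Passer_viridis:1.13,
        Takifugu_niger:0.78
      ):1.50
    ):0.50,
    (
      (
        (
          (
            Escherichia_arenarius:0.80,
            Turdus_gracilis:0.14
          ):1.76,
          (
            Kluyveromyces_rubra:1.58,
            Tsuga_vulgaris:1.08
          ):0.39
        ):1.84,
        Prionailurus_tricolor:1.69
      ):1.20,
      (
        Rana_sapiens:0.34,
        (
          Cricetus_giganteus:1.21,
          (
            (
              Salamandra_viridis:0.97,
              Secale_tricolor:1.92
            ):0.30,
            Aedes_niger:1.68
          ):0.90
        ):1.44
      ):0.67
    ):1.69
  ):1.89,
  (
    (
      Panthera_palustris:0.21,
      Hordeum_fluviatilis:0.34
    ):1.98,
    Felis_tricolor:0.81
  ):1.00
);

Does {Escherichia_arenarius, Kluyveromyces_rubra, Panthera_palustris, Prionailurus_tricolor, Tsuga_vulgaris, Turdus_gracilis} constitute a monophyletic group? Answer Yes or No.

No

The MRCA of the listed taxa is the root, so the smallest clade containing them is the whole tree.
That clade also contains Aedes_niger, Cricetus_giganteus, Felis_tricolor, Hordeum_fluviatilis, Larix_domesticus, Macaca_vulgaris, Passer_viridis, Rana_sapiens, Salamandra_viridis, Secale_tricolor, Takifugu_niger, which are not in the proposed group, so the group is not monophyletic.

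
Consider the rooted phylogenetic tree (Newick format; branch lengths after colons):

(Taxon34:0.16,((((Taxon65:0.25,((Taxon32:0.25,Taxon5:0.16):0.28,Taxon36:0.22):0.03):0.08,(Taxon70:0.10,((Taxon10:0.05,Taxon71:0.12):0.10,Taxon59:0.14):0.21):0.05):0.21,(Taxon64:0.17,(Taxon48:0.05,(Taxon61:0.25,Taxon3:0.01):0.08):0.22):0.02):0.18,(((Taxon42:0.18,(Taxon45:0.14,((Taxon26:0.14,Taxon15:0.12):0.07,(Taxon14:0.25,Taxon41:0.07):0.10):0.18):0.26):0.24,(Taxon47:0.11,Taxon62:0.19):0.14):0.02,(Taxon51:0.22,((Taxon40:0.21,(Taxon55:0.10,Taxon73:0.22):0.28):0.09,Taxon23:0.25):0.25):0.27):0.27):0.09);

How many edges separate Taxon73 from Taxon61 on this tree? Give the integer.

The MRCA of Taxon73 and Taxon61 is the node subtending ((((Taxon65,((Taxon32,Taxon5),Taxon36)),(Taxon70,((Taxon10,Taxon71),Taxon59))),(Taxon64,(Taxon48,(Taxon61,Taxon3)))),(((Taxon42,(Taxon45,((Taxon26,Taxon15),(Taxon14,Taxon41)))),(Taxon47,Taxon62)),(Taxon51,((Taxon40,(Taxon55,Taxon73)),Taxon23)))).
From Taxon73 up to that node: 6 branches. From Taxon61 up to the same node: 5 branches. Total: 6 + 5 = 11.

11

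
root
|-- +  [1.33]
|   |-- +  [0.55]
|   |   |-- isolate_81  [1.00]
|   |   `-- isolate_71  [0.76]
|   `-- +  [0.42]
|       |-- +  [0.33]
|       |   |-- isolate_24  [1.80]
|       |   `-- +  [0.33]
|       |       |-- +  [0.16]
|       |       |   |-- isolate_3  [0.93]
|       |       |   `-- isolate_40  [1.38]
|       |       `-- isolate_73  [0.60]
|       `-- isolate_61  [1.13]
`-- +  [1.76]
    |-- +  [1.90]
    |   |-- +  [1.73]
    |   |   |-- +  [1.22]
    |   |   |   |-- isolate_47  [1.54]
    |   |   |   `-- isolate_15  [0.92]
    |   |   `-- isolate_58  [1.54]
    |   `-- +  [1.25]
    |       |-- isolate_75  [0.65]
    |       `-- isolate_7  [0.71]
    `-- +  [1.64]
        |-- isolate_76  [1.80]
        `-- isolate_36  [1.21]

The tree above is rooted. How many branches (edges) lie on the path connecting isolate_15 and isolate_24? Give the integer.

The MRCA of isolate_15 and isolate_24 is the root of the tree.
From isolate_15 up to that node: 5 branches. From isolate_24 up to the same node: 4 branches. Total: 5 + 4 = 9.

9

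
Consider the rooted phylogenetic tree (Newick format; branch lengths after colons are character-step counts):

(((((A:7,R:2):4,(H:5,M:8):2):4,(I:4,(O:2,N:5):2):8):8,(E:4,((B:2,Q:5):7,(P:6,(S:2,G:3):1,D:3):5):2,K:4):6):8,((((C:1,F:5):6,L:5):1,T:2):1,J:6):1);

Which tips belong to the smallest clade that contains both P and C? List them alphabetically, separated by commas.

Tracing P: it sits inside (P,(S,G),D).
Tracing C: it sits inside (C,F).
The smallest clade enclosing both is the whole tree (their MRCA is the root), so the answer is all 20 tips in alphabetical order.

A, B, C, D, E, F, G, H, I, J, K, L, M, N, O, P, Q, R, S, T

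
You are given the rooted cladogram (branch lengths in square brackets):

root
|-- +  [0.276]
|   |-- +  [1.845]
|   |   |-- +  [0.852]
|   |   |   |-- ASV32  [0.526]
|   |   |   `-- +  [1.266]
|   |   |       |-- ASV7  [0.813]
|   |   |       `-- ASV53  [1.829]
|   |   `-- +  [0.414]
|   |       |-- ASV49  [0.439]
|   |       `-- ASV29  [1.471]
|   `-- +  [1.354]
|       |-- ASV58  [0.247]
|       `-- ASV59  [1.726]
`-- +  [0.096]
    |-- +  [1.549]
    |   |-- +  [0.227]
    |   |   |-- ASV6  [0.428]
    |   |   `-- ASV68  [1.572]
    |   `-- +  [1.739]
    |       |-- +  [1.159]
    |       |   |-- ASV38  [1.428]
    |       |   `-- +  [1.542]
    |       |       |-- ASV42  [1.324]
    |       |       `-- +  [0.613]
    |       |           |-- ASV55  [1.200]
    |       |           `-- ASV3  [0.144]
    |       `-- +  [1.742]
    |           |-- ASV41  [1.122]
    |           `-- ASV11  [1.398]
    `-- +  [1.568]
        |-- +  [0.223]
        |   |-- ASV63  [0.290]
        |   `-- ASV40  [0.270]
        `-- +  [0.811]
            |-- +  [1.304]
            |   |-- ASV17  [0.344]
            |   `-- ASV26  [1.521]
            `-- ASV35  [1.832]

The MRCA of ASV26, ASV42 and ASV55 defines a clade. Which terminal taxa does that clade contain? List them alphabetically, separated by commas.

ASV11, ASV17, ASV26, ASV3, ASV35, ASV38, ASV40, ASV41, ASV42, ASV55, ASV6, ASV63, ASV68

Tracing ASV26: it sits inside (ASV17,ASV26).
Tracing ASV42: it sits inside (ASV42,(ASV55,ASV3)).
Tracing ASV55: it sits inside (ASV55,ASV3).
The smallest clade enclosing all 3 is (((ASV6,ASV68),((ASV38,(ASV42,(ASV55,ASV3))),(ASV41,ASV11))),((ASV63,ASV40),((ASV17,ASV26),ASV35))); the answer is its 13 terminal taxa in alphabetical order.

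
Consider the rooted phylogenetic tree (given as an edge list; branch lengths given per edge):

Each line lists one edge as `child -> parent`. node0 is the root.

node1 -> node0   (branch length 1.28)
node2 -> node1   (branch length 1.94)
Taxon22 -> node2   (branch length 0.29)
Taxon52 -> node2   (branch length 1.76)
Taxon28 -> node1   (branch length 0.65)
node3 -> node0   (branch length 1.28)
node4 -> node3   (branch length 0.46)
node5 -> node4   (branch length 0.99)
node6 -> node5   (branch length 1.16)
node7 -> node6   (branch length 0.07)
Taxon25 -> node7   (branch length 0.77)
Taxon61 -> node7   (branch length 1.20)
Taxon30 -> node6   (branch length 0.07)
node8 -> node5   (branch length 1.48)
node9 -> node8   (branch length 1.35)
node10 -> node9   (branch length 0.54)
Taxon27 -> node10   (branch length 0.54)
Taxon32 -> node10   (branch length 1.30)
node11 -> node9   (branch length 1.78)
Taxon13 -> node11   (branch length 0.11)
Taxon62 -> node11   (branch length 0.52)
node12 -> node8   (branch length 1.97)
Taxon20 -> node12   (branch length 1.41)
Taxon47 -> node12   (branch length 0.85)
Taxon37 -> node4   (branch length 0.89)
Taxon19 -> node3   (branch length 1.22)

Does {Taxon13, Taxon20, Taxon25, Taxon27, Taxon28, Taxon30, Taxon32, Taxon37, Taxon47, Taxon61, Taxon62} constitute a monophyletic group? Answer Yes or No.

No

The MRCA of the listed taxa is the root, so the smallest clade containing them is the whole tree.
That clade also contains Taxon19, Taxon22, Taxon52, which are not in the proposed group, so the group is not monophyletic.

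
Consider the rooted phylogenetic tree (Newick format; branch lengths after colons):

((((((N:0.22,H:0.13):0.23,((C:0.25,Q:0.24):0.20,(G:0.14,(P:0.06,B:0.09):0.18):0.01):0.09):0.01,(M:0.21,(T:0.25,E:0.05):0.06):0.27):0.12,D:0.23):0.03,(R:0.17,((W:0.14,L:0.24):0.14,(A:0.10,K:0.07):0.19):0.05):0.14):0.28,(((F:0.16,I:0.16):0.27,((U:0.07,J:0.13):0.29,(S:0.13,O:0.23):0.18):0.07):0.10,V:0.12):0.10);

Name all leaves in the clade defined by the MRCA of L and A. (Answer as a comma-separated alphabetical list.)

A, K, L, W

Tracing L: it sits inside (W,L).
Tracing A: it sits inside (A,K).
The smallest clade enclosing both is ((W,L),(A,K)); the answer is its 4 terminal taxa in alphabetical order.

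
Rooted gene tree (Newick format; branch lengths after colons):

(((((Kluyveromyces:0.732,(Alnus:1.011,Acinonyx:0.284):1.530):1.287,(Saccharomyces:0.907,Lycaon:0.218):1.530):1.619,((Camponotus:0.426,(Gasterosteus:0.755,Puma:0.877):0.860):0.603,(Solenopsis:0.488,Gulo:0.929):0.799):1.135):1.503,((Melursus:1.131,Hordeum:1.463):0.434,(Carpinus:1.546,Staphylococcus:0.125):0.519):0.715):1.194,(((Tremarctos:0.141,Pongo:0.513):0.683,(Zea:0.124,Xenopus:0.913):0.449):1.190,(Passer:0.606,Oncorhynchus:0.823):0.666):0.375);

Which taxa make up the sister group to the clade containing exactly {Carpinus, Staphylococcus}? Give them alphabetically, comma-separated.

Hordeum, Melursus

The clade containing exactly {Carpinus, Staphylococcus} attaches to the tree at the node subtending ((Melursus,Hordeum),(Carpinus,Staphylococcus)).
The other lineage descending from that same node — the sister group — is (Melursus,Hordeum); its 2 tips in alphabetical order are the answer.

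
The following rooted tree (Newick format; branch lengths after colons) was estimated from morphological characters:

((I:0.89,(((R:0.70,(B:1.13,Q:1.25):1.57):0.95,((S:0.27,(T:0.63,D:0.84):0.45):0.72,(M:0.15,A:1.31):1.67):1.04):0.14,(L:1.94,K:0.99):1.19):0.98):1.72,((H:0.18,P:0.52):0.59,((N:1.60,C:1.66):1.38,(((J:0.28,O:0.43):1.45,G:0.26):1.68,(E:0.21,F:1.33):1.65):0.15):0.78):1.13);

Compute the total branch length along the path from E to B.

The path runs E → … → MRCA → … → B; the MRCA is the root of the tree.
Branch lengths along that path: 0.21 + 1.65 + 0.15 + 0.78 + 1.13 + 1.72 + 0.98 + 0.14 + 0.95 + 1.57 + 1.13 = 10.41.

10.41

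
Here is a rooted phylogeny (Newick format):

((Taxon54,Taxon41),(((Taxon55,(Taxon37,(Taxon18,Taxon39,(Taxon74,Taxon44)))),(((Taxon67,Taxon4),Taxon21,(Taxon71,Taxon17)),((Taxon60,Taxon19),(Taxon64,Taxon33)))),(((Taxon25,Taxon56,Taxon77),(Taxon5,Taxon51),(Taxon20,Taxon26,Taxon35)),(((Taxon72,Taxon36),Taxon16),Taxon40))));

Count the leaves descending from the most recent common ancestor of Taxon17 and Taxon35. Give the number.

The MRCA of Taxon17 and Taxon35 is the node subtending (((Taxon55,(Taxon37,(Taxon18,Taxon39,(Taxon74,Taxon44)))),(((Taxon67,Taxon4),Taxon21,(Taxon71,Taxon17)),((Taxon60,Taxon19),(Taxon64,Taxon33)))),(((Taxon25,Taxon56,Taxon77),(Taxon5,Taxon51),(Taxon20,Taxon26,Taxon35)),(((Taxon72,Taxon36),Taxon16),Taxon40))).
That clade contains 27 terminal taxa: Taxon16, Taxon17, Taxon18, Taxon19, Taxon20, Taxon21, Taxon25, Taxon26, Taxon33, Taxon35, Taxon36, Taxon37, Taxon39, Taxon4, Taxon40, Taxon44, Taxon5, Taxon51, Taxon55, Taxon56, Taxon60, Taxon64, Taxon67, Taxon71, Taxon72, Taxon74, Taxon77.

27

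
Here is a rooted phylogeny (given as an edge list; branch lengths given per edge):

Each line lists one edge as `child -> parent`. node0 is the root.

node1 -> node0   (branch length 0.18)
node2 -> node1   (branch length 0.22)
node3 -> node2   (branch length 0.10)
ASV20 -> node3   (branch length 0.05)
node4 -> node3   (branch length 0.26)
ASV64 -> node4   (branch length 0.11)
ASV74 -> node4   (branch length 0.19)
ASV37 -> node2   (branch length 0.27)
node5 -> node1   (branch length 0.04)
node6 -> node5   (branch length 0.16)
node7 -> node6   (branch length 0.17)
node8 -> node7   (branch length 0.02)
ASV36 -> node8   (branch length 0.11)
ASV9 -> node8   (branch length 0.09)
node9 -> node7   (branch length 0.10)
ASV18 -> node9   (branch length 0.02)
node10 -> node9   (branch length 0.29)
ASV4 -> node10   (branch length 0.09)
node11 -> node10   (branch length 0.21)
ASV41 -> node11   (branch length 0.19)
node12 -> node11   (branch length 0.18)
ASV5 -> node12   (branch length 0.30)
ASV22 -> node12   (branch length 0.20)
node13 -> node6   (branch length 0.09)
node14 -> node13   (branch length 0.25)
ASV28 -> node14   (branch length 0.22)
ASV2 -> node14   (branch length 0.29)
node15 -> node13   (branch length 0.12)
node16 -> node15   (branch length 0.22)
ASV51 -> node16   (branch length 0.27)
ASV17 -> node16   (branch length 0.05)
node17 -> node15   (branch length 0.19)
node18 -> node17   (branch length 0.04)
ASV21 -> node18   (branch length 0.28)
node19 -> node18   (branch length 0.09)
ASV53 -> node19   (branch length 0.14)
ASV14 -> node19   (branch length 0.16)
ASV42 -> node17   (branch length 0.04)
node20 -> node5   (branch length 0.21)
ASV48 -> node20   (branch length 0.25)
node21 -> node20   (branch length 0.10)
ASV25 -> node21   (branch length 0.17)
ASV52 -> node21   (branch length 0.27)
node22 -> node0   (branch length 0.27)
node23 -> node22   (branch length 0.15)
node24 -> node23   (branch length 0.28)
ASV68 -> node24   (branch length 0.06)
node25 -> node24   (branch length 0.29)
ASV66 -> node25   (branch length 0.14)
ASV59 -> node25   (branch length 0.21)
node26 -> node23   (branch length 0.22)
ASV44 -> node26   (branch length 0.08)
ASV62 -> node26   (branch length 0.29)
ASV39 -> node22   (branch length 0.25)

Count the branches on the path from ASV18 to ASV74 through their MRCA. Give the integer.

9

The MRCA of ASV18 and ASV74 is the node subtending (((ASV20,(ASV64,ASV74)),ASV37),((((ASV36,ASV9),(ASV18,(ASV4,(ASV41,(ASV5,ASV22))))),((ASV28,ASV2),((ASV51,ASV17),((ASV21,(ASV53,ASV14)),ASV42)))),(ASV48,(ASV25,ASV52)))).
From ASV18 up to that node: 5 branches. From ASV74 up to the same node: 4 branches. Total: 5 + 4 = 9.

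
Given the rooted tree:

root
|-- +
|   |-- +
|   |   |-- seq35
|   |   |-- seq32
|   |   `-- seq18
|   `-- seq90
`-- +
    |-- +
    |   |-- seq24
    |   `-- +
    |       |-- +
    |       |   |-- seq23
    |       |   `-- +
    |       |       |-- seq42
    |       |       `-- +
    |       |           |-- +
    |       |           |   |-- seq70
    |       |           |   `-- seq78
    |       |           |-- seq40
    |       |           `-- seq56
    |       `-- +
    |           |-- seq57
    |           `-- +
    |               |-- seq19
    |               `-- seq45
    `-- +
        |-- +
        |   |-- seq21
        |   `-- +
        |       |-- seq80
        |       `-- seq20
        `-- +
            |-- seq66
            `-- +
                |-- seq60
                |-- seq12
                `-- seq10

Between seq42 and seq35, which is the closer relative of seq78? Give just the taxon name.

seq42

The MRCA of seq78 and seq42 subtends (seq42,((seq70,seq78),seq40,seq56)) (5 taxa).
The MRCA of seq78 and seq35 is the root, subtending the entire tree (21 taxa).
The first is nested inside the second, so seq78 shares a more recent common ancestor with seq42.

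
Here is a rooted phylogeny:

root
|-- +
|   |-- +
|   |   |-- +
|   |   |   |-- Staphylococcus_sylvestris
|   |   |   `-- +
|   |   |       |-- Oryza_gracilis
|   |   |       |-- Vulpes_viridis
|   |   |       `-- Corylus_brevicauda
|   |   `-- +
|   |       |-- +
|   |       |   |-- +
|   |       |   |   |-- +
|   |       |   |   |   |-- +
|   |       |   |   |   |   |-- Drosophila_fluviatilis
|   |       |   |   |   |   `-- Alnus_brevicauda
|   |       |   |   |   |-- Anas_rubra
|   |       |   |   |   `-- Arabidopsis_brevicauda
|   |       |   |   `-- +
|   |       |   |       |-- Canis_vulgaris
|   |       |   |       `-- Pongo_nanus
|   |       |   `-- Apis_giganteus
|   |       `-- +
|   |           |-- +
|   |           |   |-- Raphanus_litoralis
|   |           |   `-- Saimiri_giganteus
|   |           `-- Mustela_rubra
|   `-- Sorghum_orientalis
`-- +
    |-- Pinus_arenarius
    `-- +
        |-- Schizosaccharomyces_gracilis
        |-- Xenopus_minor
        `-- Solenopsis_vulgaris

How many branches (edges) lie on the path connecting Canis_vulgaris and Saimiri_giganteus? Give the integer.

7

The MRCA of Canis_vulgaris and Saimiri_giganteus is the node subtending (((((Drosophila_fluviatilis,Alnus_brevicauda),Anas_rubra,Arabidopsis_brevicauda),(Canis_vulgaris,Pongo_nanus)),Apis_giganteus),((Raphanus_litoralis,Saimiri_giganteus),Mustela_rubra)).
From Canis_vulgaris up to that node: 4 branches. From Saimiri_giganteus up to the same node: 3 branches. Total: 4 + 3 = 7.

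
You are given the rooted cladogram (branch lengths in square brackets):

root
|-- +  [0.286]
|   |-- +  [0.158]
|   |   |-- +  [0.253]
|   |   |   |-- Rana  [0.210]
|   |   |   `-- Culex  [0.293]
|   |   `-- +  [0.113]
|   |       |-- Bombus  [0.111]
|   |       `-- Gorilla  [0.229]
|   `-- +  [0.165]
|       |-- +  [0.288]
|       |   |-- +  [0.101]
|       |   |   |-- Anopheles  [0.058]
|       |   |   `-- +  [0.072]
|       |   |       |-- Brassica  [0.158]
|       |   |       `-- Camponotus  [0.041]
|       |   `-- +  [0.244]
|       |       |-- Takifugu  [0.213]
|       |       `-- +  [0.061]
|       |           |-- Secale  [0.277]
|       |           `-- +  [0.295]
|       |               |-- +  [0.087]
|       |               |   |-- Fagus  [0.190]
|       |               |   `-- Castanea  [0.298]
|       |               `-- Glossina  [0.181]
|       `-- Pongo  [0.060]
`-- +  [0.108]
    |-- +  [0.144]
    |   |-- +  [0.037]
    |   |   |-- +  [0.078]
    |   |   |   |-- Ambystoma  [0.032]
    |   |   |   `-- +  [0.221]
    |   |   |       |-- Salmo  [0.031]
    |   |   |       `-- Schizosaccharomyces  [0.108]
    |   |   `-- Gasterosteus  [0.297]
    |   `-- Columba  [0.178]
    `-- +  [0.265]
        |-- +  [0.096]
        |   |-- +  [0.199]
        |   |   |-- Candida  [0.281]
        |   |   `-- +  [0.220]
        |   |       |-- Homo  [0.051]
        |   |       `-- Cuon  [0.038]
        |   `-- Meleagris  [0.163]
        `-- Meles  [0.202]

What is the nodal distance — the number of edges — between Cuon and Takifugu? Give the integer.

The MRCA of Cuon and Takifugu is the root of the tree.
From Cuon up to that node: 6 branches. From Takifugu up to the same node: 5 branches. Total: 6 + 5 = 11.

11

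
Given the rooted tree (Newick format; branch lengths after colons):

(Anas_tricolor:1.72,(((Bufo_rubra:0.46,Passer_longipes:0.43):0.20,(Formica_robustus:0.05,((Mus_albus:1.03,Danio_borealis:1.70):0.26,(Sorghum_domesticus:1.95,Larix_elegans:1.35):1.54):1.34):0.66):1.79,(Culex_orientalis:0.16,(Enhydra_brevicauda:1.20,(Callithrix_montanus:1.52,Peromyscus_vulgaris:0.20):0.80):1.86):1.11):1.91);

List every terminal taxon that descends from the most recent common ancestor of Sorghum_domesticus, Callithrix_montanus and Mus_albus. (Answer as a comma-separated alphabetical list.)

Tracing Sorghum_domesticus: it sits inside (Sorghum_domesticus,Larix_elegans).
Tracing Callithrix_montanus: it sits inside (Callithrix_montanus,Peromyscus_vulgaris).
Tracing Mus_albus: it sits inside (Mus_albus,Danio_borealis).
The smallest clade enclosing all 3 is (((Bufo_rubra,Passer_longipes),(Formica_robustus,((Mus_albus,Danio_borealis),(Sorghum_domesticus,Larix_elegans)))),(Culex_orientalis,(Enhydra_brevicauda,(Callithrix_montanus,Peromyscus_vulgaris)))); the answer is its 11 terminal taxa in alphabetical order.

Bufo_rubra, Callithrix_montanus, Culex_orientalis, Danio_borealis, Enhydra_brevicauda, Formica_robustus, Larix_elegans, Mus_albus, Passer_longipes, Peromyscus_vulgaris, Sorghum_domesticus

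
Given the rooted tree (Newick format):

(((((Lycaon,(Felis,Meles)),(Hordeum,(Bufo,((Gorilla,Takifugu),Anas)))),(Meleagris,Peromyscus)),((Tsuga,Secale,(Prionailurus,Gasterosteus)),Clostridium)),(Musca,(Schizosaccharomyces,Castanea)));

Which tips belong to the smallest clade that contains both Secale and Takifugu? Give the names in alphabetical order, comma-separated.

Anas, Bufo, Clostridium, Felis, Gasterosteus, Gorilla, Hordeum, Lycaon, Meleagris, Meles, Peromyscus, Prionailurus, Secale, Takifugu, Tsuga

Tracing Secale: it sits inside (Tsuga,Secale,(Prionailurus,Gasterosteus)).
Tracing Takifugu: it sits inside (Gorilla,Takifugu).
The smallest clade enclosing both is ((((Lycaon,(Felis,Meles)),(Hordeum,(Bufo,((Gorilla,Takifugu),Anas)))),(Meleagris,Peromyscus)),((Tsuga,Secale,(Prionailurus,Gasterosteus)),Clostridium)); the answer is its 15 terminal taxa in alphabetical order.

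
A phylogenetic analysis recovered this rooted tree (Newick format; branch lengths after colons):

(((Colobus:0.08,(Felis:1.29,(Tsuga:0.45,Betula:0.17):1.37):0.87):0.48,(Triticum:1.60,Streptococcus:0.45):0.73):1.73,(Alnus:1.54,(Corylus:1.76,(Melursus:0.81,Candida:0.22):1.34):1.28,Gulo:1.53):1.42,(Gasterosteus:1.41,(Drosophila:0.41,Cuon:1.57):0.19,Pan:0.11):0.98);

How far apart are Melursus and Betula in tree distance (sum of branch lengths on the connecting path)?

9.47

The path runs Melursus → … → MRCA → … → Betula; the MRCA is the root of the tree.
Branch lengths along that path: 0.81 + 1.34 + 1.28 + 1.42 + 1.73 + 0.48 + 0.87 + 1.37 + 0.17 = 9.47.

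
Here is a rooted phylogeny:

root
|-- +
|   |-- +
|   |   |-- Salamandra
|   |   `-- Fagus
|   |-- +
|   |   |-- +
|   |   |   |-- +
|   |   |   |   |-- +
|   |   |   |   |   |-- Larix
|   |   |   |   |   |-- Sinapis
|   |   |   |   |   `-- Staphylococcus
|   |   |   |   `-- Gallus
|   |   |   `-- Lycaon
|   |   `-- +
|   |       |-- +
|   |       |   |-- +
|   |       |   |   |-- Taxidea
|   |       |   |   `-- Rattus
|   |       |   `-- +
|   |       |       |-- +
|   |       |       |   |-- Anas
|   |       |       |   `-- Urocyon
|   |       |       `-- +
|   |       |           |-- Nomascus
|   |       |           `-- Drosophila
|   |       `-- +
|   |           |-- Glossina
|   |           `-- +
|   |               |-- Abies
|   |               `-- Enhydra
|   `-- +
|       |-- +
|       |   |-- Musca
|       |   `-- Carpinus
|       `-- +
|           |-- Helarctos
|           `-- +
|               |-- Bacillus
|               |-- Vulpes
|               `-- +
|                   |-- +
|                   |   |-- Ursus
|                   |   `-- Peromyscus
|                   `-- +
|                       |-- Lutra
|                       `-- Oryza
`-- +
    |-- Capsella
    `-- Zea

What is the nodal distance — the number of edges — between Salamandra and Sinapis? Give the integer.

The MRCA of Salamandra and Sinapis is the node subtending ((Salamandra,Fagus),((((Larix,Sinapis,Staphylococcus),Gallus),Lycaon),(((Taxidea,Rattus),((Anas,Urocyon),(Nomascus,Drosophila))),(Glossina,(Abies,Enhydra)))),((Musca,Carpinus),(Helarctos,(Bacillus,Vulpes,((Ursus,Peromyscus),(Lutra,Oryza)))))).
From Salamandra up to that node: 2 branches. From Sinapis up to the same node: 5 branches. Total: 2 + 5 = 7.

7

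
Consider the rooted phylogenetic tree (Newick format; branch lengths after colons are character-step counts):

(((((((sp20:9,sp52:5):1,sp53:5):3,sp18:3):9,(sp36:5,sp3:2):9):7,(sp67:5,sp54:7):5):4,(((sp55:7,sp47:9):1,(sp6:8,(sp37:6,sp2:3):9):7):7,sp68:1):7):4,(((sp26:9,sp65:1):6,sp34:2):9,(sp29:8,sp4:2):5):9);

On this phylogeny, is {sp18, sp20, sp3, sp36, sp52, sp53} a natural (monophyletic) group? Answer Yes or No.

The most recent common ancestor of these taxa subtends ((((sp20,sp52),sp53),sp18),(sp36,sp3)).
That clade has exactly 6 tips — every listed taxon and nothing else — so the group is monophyletic.

Yes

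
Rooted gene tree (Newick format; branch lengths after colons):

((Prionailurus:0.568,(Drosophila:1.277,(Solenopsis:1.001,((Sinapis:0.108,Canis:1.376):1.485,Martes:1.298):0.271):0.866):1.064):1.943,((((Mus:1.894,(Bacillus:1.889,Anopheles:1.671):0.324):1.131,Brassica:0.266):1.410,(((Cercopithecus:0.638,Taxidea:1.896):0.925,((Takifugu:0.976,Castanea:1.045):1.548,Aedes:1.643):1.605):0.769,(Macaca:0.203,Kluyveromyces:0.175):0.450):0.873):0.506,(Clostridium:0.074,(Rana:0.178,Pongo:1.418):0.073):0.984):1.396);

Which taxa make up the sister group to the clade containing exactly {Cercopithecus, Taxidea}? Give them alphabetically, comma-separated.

Aedes, Castanea, Takifugu

The clade containing exactly {Cercopithecus, Taxidea} attaches to the tree at the node subtending ((Cercopithecus,Taxidea),((Takifugu,Castanea),Aedes)).
The other lineage descending from that same node — the sister group — is ((Takifugu,Castanea),Aedes); its 3 tips in alphabetical order are the answer.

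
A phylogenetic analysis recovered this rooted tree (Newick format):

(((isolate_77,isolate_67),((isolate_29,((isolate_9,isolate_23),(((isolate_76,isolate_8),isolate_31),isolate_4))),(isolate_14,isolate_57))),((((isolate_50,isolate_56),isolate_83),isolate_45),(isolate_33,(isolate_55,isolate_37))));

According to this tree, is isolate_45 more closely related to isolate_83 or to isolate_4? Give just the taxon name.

isolate_83

The MRCA of isolate_45 and isolate_83 subtends (((isolate_50,isolate_56),isolate_83),isolate_45) (4 taxa).
The MRCA of isolate_45 and isolate_4 is the root, subtending the entire tree (18 taxa).
The first is nested inside the second, so isolate_45 shares a more recent common ancestor with isolate_83.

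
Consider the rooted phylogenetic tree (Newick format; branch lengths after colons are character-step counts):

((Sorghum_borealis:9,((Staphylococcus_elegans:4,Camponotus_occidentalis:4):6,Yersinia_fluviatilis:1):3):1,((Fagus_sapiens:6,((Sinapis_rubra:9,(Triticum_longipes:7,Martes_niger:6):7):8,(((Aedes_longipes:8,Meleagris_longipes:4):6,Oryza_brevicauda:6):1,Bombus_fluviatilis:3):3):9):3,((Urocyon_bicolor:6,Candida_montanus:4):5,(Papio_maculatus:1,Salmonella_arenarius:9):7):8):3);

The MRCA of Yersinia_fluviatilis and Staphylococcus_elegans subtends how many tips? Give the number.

3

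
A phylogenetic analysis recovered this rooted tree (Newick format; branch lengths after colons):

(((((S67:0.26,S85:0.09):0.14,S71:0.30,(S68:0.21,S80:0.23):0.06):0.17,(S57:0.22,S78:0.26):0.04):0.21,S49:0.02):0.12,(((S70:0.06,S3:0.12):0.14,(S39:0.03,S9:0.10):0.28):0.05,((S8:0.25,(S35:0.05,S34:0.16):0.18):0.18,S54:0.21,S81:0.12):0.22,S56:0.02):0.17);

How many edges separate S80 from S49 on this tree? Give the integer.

5

The MRCA of S80 and S49 is the node subtending ((((S67,S85),S71,(S68,S80)),(S57,S78)),S49).
From S80 up to that node: 4 branches. From S49 up to the same node: 1 branch. Total: 4 + 1 = 5.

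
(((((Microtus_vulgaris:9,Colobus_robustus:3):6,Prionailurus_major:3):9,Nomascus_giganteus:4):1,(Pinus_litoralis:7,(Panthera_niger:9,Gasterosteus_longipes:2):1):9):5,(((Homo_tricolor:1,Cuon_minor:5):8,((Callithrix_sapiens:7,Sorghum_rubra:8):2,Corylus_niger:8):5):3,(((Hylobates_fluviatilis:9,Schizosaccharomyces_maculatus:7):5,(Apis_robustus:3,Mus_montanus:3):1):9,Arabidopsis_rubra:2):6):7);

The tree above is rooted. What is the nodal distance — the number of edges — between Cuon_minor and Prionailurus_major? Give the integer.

8

The MRCA of Cuon_minor and Prionailurus_major is the root of the tree.
From Cuon_minor up to that node: 4 branches. From Prionailurus_major up to the same node: 4 branches. Total: 4 + 4 = 8.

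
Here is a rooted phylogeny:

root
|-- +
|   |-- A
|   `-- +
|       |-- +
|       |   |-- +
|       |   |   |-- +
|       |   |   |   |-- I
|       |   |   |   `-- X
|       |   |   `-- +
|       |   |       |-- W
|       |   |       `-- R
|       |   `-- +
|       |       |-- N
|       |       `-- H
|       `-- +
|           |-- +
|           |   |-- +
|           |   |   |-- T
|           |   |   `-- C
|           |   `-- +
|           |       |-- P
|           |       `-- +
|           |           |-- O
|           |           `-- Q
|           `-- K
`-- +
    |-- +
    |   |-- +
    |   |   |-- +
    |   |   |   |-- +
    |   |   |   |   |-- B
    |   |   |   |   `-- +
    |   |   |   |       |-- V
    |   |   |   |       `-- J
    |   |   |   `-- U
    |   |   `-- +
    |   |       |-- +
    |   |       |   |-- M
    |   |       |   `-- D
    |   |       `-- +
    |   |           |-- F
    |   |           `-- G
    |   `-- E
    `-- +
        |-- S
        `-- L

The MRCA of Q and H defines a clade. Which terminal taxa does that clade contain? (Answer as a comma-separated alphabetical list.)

C, H, I, K, N, O, P, Q, R, T, W, X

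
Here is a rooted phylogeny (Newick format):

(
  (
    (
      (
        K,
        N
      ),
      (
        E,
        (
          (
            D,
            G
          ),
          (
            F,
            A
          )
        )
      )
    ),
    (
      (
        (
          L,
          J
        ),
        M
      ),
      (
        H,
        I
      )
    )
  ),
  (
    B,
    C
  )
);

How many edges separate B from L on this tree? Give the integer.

7

The MRCA of B and L is the root of the tree.
From B up to that node: 2 branches. From L up to the same node: 5 branches. Total: 2 + 5 = 7.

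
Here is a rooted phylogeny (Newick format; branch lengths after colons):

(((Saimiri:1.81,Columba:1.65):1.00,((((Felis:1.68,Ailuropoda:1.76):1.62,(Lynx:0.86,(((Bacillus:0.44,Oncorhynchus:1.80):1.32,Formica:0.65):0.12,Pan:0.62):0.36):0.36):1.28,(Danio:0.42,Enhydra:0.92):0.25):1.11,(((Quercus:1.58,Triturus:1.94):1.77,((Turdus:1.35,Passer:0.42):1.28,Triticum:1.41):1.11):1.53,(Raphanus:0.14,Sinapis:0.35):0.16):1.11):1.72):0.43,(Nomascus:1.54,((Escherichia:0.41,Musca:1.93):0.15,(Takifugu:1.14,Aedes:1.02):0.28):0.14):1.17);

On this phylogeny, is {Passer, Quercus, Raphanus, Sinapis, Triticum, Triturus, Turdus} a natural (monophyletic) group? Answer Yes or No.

The most recent common ancestor of these taxa subtends (((Quercus,Triturus),((Turdus,Passer),Triticum)),(Raphanus,Sinapis)).
That clade has exactly 7 tips — every listed taxon and nothing else — so the group is monophyletic.

Yes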